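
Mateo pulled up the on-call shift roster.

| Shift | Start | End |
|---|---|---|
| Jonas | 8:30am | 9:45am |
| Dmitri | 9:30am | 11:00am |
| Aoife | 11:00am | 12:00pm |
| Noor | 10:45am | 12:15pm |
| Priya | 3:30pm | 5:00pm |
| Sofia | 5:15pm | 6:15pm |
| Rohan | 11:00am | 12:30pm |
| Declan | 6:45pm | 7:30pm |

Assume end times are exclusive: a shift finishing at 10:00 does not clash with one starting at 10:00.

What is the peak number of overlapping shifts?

3

Sort all start/end points and keep a running count:
8:30am start Jonas → 1
9:30am start Dmitri → 2
9:45am end Jonas → 1
10:45am start Noor → 2
11:00am end Dmitri → 1
11:00am start Aoife → 2
11:00am start Rohan → 3
12:00pm end Aoife → 2
12:15pm end Noor → 1
12:30pm end Rohan → 0
3:30pm start Priya → 1
5:00pm end Priya → 0
5:15pm start Sofia → 1
6:15pm end Sofia → 0
6:45pm start Declan → 1
7:30pm end Declan → 0
Peak is 3, at 11:00am (Aoife, Noor, Rohan).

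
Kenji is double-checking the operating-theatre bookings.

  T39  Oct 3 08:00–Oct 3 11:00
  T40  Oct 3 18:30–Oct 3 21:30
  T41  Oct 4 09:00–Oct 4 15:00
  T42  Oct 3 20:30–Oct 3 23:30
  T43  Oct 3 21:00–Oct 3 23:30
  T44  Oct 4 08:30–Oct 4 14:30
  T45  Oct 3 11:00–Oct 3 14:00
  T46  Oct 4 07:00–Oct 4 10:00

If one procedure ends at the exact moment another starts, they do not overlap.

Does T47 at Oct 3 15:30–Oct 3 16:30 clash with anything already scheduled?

No — it doesn't clash with anything

T39: ends Oct 3 11:00 at or before T47 starts Oct 3 15:30 → clear.
T45: ends Oct 3 14:00 at or before T47 starts Oct 3 15:30 → clear.
T40: starts Oct 3 18:30 at or after T47 ends Oct 3 16:30 → clear.
T42: starts Oct 3 20:30 at or after T47 ends Oct 3 16:30 → clear.
T43: starts Oct 3 21:00 at or after T47 ends Oct 3 16:30 → clear.
T46: starts Oct 4 07:00 at or after T47 ends Oct 3 16:30 → clear.
T44: starts Oct 4 08:30 at or after T47 ends Oct 3 16:30 → clear.
T41: starts Oct 4 09:00 at or after T47 ends Oct 3 16:30 → clear.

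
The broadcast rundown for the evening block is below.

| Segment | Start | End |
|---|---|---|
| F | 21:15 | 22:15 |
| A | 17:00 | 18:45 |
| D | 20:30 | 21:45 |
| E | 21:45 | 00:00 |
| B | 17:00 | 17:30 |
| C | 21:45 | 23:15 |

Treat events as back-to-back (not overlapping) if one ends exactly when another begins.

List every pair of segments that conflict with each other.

A & B, C & E, C & F, D & F, E & F

Check each pair: they overlap iff neither finishes before the other starts.
Sorted by start: A, B, D, F, C, E.
B starts before A ends → A and B overlap.
D starts after A ends; A is clear from here.
D starts after B ends; B is clear from here.
F starts before D ends → D and F overlap.
C starts exactly when D ends (back-to-back, no overlap); D is clear from here.
C starts before F ends → F and C overlap.
E starts before F ends → F and E overlap.
E starts before C ends → C and E overlap.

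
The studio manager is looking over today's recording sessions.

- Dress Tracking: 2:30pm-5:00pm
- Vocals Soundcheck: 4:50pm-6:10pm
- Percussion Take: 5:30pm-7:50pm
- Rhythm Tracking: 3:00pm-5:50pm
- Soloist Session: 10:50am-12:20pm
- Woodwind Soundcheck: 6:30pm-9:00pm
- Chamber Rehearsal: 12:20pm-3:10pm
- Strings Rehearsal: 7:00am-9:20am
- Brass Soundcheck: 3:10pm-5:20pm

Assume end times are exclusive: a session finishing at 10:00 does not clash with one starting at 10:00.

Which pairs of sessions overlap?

Sorted by start: Strings Rehearsal, Soloist Session, Chamber Rehearsal, Dress Tracking, Rhythm Tracking, Brass Soundcheck, Vocals Soundcheck, Percussion Take, Woodwind Soundcheck.
Soloist Session starts after Strings Rehearsal ends, so nothing later overlaps Strings Rehearsal either.
Chamber Rehearsal starts exactly when Soloist Session ends (back-to-back, no overlap), so nothing later overlaps Soloist Session either.
Dress Tracking starts before Chamber Rehearsal ends → Chamber Rehearsal and Dress Tracking overlap.
Rhythm Tracking starts before Chamber Rehearsal ends → Chamber Rehearsal and Rhythm Tracking overlap.
Brass Soundcheck starts exactly when Chamber Rehearsal ends (back-to-back, no overlap), so nothing later overlaps Chamber Rehearsal either.
Rhythm Tracking starts before Dress Tracking ends → Dress Tracking and Rhythm Tracking overlap.
Brass Soundcheck starts before Dress Tracking ends → Dress Tracking and Brass Soundcheck overlap.
Vocals Soundcheck starts before Dress Tracking ends → Dress Tracking and Vocals Soundcheck overlap.
Percussion Take starts after Dress Tracking ends, so nothing later overlaps Dress Tracking either.
Brass Soundcheck starts before Rhythm Tracking ends → Rhythm Tracking and Brass Soundcheck overlap.
Vocals Soundcheck starts before Rhythm Tracking ends → Rhythm Tracking and Vocals Soundcheck overlap.
Percussion Take starts before Rhythm Tracking ends → Rhythm Tracking and Percussion Take overlap.
Woodwind Soundcheck starts after Rhythm Tracking ends.
Vocals Soundcheck starts before Brass Soundcheck ends → Brass Soundcheck and Vocals Soundcheck overlap.
Percussion Take starts after Brass Soundcheck ends, so nothing later overlaps Brass Soundcheck either.
Percussion Take starts before Vocals Soundcheck ends → Vocals Soundcheck and Percussion Take overlap.
Woodwind Soundcheck starts after Vocals Soundcheck ends.
Woodwind Soundcheck starts before Percussion Take ends → Percussion Take and Woodwind Soundcheck overlap.

Brass Soundcheck & Dress Tracking, Brass Soundcheck & Rhythm Tracking, Brass Soundcheck & Vocals Soundcheck, Chamber Rehearsal & Dress Tracking, Chamber Rehearsal & Rhythm Tracking, Dress Tracking & Rhythm Tracking, Dress Tracking & Vocals Soundcheck, Percussion Take & Rhythm Tracking, Percussion Take & Vocals Soundcheck, Percussion Take & Woodwind Soundcheck, Rhythm Tracking & Vocals Soundcheck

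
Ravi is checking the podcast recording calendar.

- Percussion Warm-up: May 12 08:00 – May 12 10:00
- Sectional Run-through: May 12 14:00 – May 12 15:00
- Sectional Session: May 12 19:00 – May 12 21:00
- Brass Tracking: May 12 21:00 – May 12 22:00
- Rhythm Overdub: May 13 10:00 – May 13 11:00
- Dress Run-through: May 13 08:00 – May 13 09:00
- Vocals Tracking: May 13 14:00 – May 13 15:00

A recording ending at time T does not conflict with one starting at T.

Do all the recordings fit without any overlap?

Sorted by start: Percussion Warm-up, Sectional Run-through, Sectional Session, Brass Tracking, Dress Run-through, Rhythm Overdub, Vocals Tracking.
Sectional Run-through starts after Percussion Warm-up ends, so nothing later overlaps Percussion Warm-up either.
Sectional Session starts after Sectional Run-through ends, so nothing later overlaps Sectional Run-through either.
Brass Tracking starts exactly when Sectional Session ends (back-to-back, no overlap), so nothing later overlaps Sectional Session either.
Dress Run-through starts after Brass Tracking ends, so nothing later overlaps Brass Tracking either.
Rhythm Overdub starts after Dress Run-through ends, so nothing later overlaps Dress Run-through either.
Vocals Tracking starts after Rhythm Overdub ends.
Every pair is clear; the schedule has no overlaps.

Yes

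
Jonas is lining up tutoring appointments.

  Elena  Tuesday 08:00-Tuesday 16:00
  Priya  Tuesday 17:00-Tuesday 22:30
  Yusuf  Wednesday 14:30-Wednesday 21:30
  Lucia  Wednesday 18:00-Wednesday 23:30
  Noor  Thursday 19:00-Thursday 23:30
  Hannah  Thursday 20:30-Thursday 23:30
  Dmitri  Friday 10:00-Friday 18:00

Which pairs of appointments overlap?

Hannah & Noor, Lucia & Yusuf

Sorted by start: Elena, Priya, Yusuf, Lucia, Noor, Hannah, Dmitri.
Priya starts after Elena ends — done with Elena.
Yusuf starts after Priya ends — done with Priya.
Lucia starts before Yusuf ends → Yusuf and Lucia overlap.
Noor starts after Yusuf ends — done with Yusuf.
Noor starts after Lucia ends — done with Lucia.
Hannah starts before Noor ends → Noor and Hannah overlap.
Dmitri starts after Noor ends.
Dmitri starts after Hannah ends.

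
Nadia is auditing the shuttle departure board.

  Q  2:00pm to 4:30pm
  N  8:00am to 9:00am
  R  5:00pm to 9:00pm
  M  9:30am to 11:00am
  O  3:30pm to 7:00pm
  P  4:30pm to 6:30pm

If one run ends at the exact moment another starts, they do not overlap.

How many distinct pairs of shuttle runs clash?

Sorted by start: N, M, Q, O, P, R.
M starts after N ends — done with N.
Q starts after M ends — done with M.
O starts before Q ends → Q and O overlap.
P starts exactly when Q ends (back-to-back, no overlap) — done with Q.
P starts before O ends → O and P overlap.
R starts before O ends → O and R overlap.
R starts before P ends → P and R overlap.
Overlapping pairs: O & P, O & Q, O & R, P & R — 4 in total.

4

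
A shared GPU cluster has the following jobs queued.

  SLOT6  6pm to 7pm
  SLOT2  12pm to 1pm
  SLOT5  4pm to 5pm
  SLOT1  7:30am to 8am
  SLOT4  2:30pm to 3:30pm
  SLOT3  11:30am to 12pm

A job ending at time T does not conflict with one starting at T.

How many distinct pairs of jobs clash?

0

Sorted by start: SLOT1, SLOT3, SLOT2, SLOT4, SLOT5, SLOT6.
SLOT3 starts after SLOT1 ends; SLOT1 is clear from here.
SLOT2 starts exactly when SLOT3 ends (back-to-back, no overlap); SLOT3 is clear from here.
SLOT4 starts after SLOT2 ends; SLOT2 is clear from here.
SLOT5 starts after SLOT4 ends; SLOT4 is clear from here.
SLOT6 starts after SLOT5 ends.
No pair overlaps.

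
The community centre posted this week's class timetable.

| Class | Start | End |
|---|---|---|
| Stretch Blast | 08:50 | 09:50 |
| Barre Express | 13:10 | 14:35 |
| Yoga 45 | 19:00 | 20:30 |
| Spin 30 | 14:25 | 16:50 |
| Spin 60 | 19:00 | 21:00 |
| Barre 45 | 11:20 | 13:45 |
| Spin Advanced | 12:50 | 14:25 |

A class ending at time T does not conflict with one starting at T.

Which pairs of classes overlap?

Sorted by start: Stretch Blast, Barre 45, Spin Advanced, Barre Express, Spin 30, Spin 60, Yoga 45.
Barre 45 starts after Stretch Blast ends, so Stretch Blast has no further overlaps.
Spin Advanced starts before Barre 45 ends → Barre 45 and Spin Advanced overlap.
Barre Express starts before Barre 45 ends → Barre 45 and Barre Express overlap.
Spin 30 starts after Barre 45 ends, so Barre 45 has no further overlaps.
Barre Express starts before Spin Advanced ends → Spin Advanced and Barre Express overlap.
Spin 30 starts exactly when Spin Advanced ends (back-to-back, no overlap), so Spin Advanced has no further overlaps.
Spin 30 starts before Barre Express ends → Barre Express and Spin 30 overlap.
Spin 60 starts after Barre Express ends, so Barre Express has no further overlaps.
Spin 60 starts after Spin 30 ends, so Spin 30 has no further overlaps.
Yoga 45 starts before Spin 60 ends → Spin 60 and Yoga 45 overlap.

Barre 45 & Barre Express, Barre 45 & Spin Advanced, Barre Express & Spin 30, Barre Express & Spin Advanced, Spin 60 & Yoga 45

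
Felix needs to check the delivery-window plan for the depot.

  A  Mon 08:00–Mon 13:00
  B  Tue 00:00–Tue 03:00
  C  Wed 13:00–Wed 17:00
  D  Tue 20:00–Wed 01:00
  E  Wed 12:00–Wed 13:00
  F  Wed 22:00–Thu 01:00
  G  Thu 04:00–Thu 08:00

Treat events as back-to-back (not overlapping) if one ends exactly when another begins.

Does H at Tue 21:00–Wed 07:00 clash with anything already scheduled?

Yes — it overlaps D

A: ends Mon 13:00 at or before H starts Tue 21:00 → clear.
B: ends Tue 03:00 at or before H starts Tue 21:00 → clear.
D: starts Tue 20:00 before H ends Wed 07:00, and ends Wed 01:00 after H starts Tue 21:00 → overlap.
E: starts Wed 12:00 at or after H ends Wed 07:00 → clear.
C: starts Wed 13:00 at or after H ends Wed 07:00 → clear.
F: starts Wed 22:00 at or after H ends Wed 07:00 → clear.
G: starts Thu 04:00 at or after H ends Wed 07:00 → clear.
H overlaps D.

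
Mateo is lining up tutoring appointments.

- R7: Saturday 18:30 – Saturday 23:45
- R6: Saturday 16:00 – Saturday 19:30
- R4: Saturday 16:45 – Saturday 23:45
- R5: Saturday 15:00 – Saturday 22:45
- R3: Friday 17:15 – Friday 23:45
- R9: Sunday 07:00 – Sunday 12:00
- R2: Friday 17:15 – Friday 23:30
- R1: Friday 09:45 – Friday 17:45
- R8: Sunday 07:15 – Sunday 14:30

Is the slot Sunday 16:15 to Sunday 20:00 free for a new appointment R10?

Yes — the slot is free

R1: ends Friday 17:45 at or before R10 starts Sunday 16:15 → clear.
R2: ends Friday 23:30 at or before R10 starts Sunday 16:15 → clear.
R3: ends Friday 23:45 at or before R10 starts Sunday 16:15 → clear.
R5: ends Saturday 22:45 at or before R10 starts Sunday 16:15 → clear.
R6: ends Saturday 19:30 at or before R10 starts Sunday 16:15 → clear.
R4: ends Saturday 23:45 at or before R10 starts Sunday 16:15 → clear.
R7: ends Saturday 23:45 at or before R10 starts Sunday 16:15 → clear.
R9: ends Sunday 12:00 at or before R10 starts Sunday 16:15 → clear.
R8: ends Sunday 14:30 at or before R10 starts Sunday 16:15 → clear.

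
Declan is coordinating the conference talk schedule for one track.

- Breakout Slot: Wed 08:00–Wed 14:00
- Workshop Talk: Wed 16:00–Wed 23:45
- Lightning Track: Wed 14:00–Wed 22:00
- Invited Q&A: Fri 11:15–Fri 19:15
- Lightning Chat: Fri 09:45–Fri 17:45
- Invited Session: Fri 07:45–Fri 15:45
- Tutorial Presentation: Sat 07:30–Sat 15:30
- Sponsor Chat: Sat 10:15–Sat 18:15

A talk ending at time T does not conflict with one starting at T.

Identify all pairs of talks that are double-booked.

Sorted by start: Breakout Slot, Lightning Track, Workshop Talk, Invited Session, Lightning Chat, Invited Q&A, Tutorial Presentation, Sponsor Chat.
Lightning Track starts exactly when Breakout Slot ends (back-to-back, no overlap), so nothing later overlaps Breakout Slot either.
Workshop Talk starts before Lightning Track ends → Lightning Track and Workshop Talk overlap.
Invited Session starts after Lightning Track ends, so nothing later overlaps Lightning Track either.
Invited Session starts after Workshop Talk ends, so nothing later overlaps Workshop Talk either.
Lightning Chat starts before Invited Session ends → Invited Session and Lightning Chat overlap.
Invited Q&A starts before Invited Session ends → Invited Session and Invited Q&A overlap.
Tutorial Presentation starts after Invited Session ends, so nothing later overlaps Invited Session either.
Invited Q&A starts before Lightning Chat ends → Lightning Chat and Invited Q&A overlap.
Tutorial Presentation starts after Lightning Chat ends, so nothing later overlaps Lightning Chat either.
Tutorial Presentation starts after Invited Q&A ends, so nothing later overlaps Invited Q&A either.
Sponsor Chat starts before Tutorial Presentation ends → Tutorial Presentation and Sponsor Chat overlap.

Invited Q&A & Invited Session, Invited Q&A & Lightning Chat, Invited Session & Lightning Chat, Lightning Track & Workshop Talk, Sponsor Chat & Tutorial Presentation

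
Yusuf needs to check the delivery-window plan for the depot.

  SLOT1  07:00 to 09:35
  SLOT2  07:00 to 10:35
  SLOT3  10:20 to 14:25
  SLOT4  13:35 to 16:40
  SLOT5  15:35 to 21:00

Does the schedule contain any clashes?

Sorted by start: SLOT1, SLOT2, SLOT3, SLOT4, SLOT5.
SLOT2 starts before SLOT1 ends → SLOT1 and SLOT2 overlap.
That's a conflict, so the schedule is not conflict-free.

Yes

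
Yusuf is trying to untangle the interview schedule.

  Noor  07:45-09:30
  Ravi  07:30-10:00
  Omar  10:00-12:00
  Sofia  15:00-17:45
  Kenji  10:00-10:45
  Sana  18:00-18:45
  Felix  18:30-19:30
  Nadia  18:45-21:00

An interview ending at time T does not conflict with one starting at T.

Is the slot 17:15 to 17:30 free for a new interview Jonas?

No — it overlaps Sofia

Ravi: ends 10:00 at or before Jonas starts 17:15 → clear.
Noor: ends 09:30 at or before Jonas starts 17:15 → clear.
Omar: ends 12:00 at or before Jonas starts 17:15 → clear.
Kenji: ends 10:45 at or before Jonas starts 17:15 → clear.
Sofia: starts 15:00 before Jonas ends 17:30, and ends 17:45 after Jonas starts 17:15 → overlap.
Sana: starts 18:00 at or after Jonas ends 17:30 → clear.
Felix: starts 18:30 at or after Jonas ends 17:30 → clear.
Nadia: starts 18:45 at or after Jonas ends 17:30 → clear.
Jonas overlaps Sofia.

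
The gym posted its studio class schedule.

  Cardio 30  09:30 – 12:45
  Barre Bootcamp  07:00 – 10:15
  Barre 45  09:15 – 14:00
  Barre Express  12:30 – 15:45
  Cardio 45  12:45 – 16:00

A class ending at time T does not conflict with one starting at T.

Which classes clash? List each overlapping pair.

Sorted by start: Barre Bootcamp, Barre 45, Cardio 30, Barre Express, Cardio 45.
Barre 45 starts before Barre Bootcamp ends → Barre Bootcamp and Barre 45 overlap.
Cardio 30 starts before Barre Bootcamp ends → Barre Bootcamp and Cardio 30 overlap.
Barre Express starts after Barre Bootcamp ends, so Barre Bootcamp has no further overlaps.
Cardio 30 starts before Barre 45 ends → Barre 45 and Cardio 30 overlap.
Barre Express starts before Barre 45 ends → Barre 45 and Barre Express overlap.
Cardio 45 starts before Barre 45 ends → Barre 45 and Cardio 45 overlap.
Barre Express starts before Cardio 30 ends → Cardio 30 and Barre Express overlap.
Cardio 45 starts exactly when Cardio 30 ends (back-to-back, no overlap).
Cardio 45 starts before Barre Express ends → Barre Express and Cardio 45 overlap.

Barre 45 & Barre Bootcamp, Barre 45 & Barre Express, Barre 45 & Cardio 30, Barre 45 & Cardio 45, Barre Bootcamp & Cardio 30, Barre Express & Cardio 30, Barre Express & Cardio 45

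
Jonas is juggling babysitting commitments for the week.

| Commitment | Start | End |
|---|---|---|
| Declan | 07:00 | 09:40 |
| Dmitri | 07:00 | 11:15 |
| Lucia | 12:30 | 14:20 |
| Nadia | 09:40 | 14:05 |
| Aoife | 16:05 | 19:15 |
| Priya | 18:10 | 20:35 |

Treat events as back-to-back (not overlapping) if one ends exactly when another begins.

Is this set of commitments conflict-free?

Check each pair: they overlap iff neither finishes before the other starts.
Sorted by start: Declan, Dmitri, Nadia, Lucia, Aoife, Priya.
Dmitri starts before Declan ends → Declan and Dmitri overlap.
That's a conflict, so the schedule is not conflict-free.

No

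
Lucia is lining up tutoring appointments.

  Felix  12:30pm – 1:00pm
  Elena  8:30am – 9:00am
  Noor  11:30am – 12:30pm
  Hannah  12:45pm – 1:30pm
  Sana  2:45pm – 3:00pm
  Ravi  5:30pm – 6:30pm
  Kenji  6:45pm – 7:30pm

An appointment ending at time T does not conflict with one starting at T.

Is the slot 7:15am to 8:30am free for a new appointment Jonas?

Yes — the slot is free

Elena: starts 8:30am at or after Jonas ends 8:30am → clear.
Noor: starts 11:30am at or after Jonas ends 8:30am → clear.
Felix: starts 12:30pm at or after Jonas ends 8:30am → clear.
Hannah: starts 12:45pm at or after Jonas ends 8:30am → clear.
Sana: starts 2:45pm at or after Jonas ends 8:30am → clear.
Ravi: starts 5:30pm at or after Jonas ends 8:30am → clear.
Kenji: starts 6:45pm at or after Jonas ends 8:30am → clear.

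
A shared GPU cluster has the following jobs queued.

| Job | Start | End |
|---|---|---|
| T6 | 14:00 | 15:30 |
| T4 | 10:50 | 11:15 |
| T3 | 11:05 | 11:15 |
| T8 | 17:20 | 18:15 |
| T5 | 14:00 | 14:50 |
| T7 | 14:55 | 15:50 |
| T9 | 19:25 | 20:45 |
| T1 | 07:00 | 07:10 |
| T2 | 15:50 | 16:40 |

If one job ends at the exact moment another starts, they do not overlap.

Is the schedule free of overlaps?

No

Sorted by start: T1, T4, T3, T5, T6, T7, T2, T8, T9.
T4 starts after T1 ends — done with T1.
T3 starts before T4 ends → T4 and T3 overlap.
That's a conflict, so the schedule is not conflict-free.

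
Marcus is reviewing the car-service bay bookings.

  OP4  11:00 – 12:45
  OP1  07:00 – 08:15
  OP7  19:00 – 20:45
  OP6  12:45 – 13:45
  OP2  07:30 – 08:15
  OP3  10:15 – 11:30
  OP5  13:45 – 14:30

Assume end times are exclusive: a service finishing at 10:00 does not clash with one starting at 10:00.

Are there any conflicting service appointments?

Yes

Check each pair: they overlap iff neither finishes before the other starts.
Sorted by start: OP1, OP2, OP3, OP4, OP6, OP5, OP7.
OP2 starts before OP1 ends → OP1 and OP2 overlap.
That's a conflict, so the schedule is not conflict-free.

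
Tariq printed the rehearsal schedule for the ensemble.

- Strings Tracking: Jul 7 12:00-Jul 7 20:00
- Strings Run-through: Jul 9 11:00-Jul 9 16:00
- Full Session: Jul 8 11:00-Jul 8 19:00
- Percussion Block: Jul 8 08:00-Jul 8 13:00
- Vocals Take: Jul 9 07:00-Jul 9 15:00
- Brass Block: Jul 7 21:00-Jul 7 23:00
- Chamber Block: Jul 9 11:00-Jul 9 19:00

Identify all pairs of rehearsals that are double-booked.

Chamber Block & Strings Run-through, Chamber Block & Vocals Take, Full Session & Percussion Block, Strings Run-through & Vocals Take

Sorted by start: Strings Tracking, Brass Block, Percussion Block, Full Session, Vocals Take, Strings Run-through, Chamber Block.
Brass Block starts after Strings Tracking ends, so nothing later overlaps Strings Tracking either.
Percussion Block starts after Brass Block ends, so nothing later overlaps Brass Block either.
Full Session starts before Percussion Block ends → Percussion Block and Full Session overlap.
Vocals Take starts after Percussion Block ends, so nothing later overlaps Percussion Block either.
Vocals Take starts after Full Session ends, so nothing later overlaps Full Session either.
Strings Run-through starts before Vocals Take ends → Vocals Take and Strings Run-through overlap.
Chamber Block starts before Vocals Take ends → Vocals Take and Chamber Block overlap.
Chamber Block starts before Strings Run-through ends → Strings Run-through and Chamber Block overlap.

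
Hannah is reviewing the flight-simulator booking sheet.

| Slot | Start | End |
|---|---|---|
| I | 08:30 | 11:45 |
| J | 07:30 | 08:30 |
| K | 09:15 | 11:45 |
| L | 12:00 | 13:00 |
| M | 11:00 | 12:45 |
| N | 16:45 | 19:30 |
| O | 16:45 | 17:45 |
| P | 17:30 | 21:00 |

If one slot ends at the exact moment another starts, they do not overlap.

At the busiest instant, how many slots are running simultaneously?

Sort all start/end points and keep a running count:
07:30 start J → 1
08:30 end J → 0
08:30 start I → 1
09:15 start K → 2
11:00 start M → 3
11:45 end I → 2
11:45 end K → 1
12:00 start L → 2
12:45 end M → 1
13:00 end L → 0
16:45 start N → 1
16:45 start O → 2
17:30 start P → 3
17:45 end O → 2
19:30 end N → 1
21:00 end P → 0
Peak is 3, at 11:00 (I, K, M).

3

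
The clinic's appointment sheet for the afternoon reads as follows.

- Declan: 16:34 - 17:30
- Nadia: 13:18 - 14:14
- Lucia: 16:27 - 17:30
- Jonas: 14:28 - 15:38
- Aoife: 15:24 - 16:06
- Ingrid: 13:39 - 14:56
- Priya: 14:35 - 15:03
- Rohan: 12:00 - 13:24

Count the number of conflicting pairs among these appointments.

Sorted by start: Rohan, Nadia, Ingrid, Jonas, Priya, Aoife, Lucia, Declan.
Nadia starts before Rohan ends → Rohan and Nadia overlap.
Ingrid starts after Rohan ends, so Rohan has no further overlaps.
Ingrid starts before Nadia ends → Nadia and Ingrid overlap.
Jonas starts after Nadia ends, so Nadia has no further overlaps.
Jonas starts before Ingrid ends → Ingrid and Jonas overlap.
Priya starts before Ingrid ends → Ingrid and Priya overlap.
Aoife starts after Ingrid ends, so Ingrid has no further overlaps.
Priya starts before Jonas ends → Jonas and Priya overlap.
Aoife starts before Jonas ends → Jonas and Aoife overlap.
Lucia starts after Jonas ends, so Jonas has no further overlaps.
Aoife starts after Priya ends, so Priya has no further overlaps.
Lucia starts after Aoife ends, so Aoife has no further overlaps.
Declan starts before Lucia ends → Lucia and Declan overlap.
Overlapping pairs: Aoife & Jonas, Declan & Lucia, Ingrid & Jonas, Ingrid & Nadia, Ingrid & Priya, Jonas & Priya, Nadia & Rohan — 7 in total.

7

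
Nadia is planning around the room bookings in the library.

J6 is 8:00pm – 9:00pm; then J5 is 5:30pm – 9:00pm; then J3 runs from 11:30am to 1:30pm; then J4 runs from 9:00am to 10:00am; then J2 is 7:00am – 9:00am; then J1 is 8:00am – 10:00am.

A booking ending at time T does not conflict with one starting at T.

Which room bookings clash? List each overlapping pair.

Sorted by start: J2, J1, J4, J3, J5, J6.
J1 starts before J2 ends → J2 and J1 overlap.
J4 starts exactly when J2 ends (back-to-back, no overlap), so nothing later overlaps J2 either.
J4 starts before J1 ends → J1 and J4 overlap.
J3 starts after J1 ends, so nothing later overlaps J1 either.
J3 starts after J4 ends, so nothing later overlaps J4 either.
J5 starts after J3 ends, so nothing later overlaps J3 either.
J6 starts before J5 ends → J5 and J6 overlap.

J1 & J2, J1 & J4, J5 & J6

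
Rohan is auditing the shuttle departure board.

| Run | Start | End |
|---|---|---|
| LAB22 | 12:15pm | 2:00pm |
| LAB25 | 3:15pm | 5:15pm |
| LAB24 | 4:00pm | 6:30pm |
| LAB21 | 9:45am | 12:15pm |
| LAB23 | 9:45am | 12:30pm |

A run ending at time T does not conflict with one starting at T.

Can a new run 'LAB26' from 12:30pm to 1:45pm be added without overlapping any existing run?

LAB21: ends 12:15pm at or before LAB26 starts 12:30pm → clear.
LAB23: ends 12:30pm at or before LAB26 starts 12:30pm → clear.
LAB22: starts 12:15pm before LAB26 ends 1:45pm, and ends 2:00pm after LAB26 starts 12:30pm → overlap.
LAB25: starts 3:15pm at or after LAB26 ends 1:45pm → clear.
LAB24: starts 4:00pm at or after LAB26 ends 1:45pm → clear.
LAB26 overlaps LAB22.

No — it overlaps LAB22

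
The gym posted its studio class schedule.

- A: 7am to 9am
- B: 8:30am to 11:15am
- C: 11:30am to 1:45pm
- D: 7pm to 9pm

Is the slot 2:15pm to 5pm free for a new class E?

Yes — the slot is free

A: ends 9am at or before E starts 2:15pm → clear.
B: ends 11:15am at or before E starts 2:15pm → clear.
C: ends 1:45pm at or before E starts 2:15pm → clear.
D: starts 7pm at or after E ends 5pm → clear.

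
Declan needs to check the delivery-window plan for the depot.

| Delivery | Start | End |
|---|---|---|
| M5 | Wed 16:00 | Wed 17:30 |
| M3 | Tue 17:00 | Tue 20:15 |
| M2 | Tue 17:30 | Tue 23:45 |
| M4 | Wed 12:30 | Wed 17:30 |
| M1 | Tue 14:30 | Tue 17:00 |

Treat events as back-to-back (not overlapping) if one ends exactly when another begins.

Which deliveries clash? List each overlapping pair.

Sorted by start: M1, M3, M2, M4, M5.
M3 starts exactly when M1 ends (back-to-back, no overlap) — done with M1.
M2 starts before M3 ends → M3 and M2 overlap.
M4 starts after M3 ends — done with M3.
M4 starts after M2 ends — done with M2.
M5 starts before M4 ends → M4 and M5 overlap.

M2 & M3, M4 & M5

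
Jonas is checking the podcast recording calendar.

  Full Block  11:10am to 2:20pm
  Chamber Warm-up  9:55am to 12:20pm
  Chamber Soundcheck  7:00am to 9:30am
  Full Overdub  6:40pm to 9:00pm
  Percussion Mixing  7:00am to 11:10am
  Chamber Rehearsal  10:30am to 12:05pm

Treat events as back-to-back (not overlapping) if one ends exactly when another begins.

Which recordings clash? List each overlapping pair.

Sorted by start: Percussion Mixing, Chamber Soundcheck, Chamber Warm-up, Chamber Rehearsal, Full Block, Full Overdub.
Chamber Soundcheck starts before Percussion Mixing ends → Percussion Mixing and Chamber Soundcheck overlap.
Chamber Warm-up starts before Percussion Mixing ends → Percussion Mixing and Chamber Warm-up overlap.
Chamber Rehearsal starts before Percussion Mixing ends → Percussion Mixing and Chamber Rehearsal overlap.
Full Block starts exactly when Percussion Mixing ends (back-to-back, no overlap); Percussion Mixing is clear from here.
Chamber Warm-up starts after Chamber Soundcheck ends; Chamber Soundcheck is clear from here.
Chamber Rehearsal starts before Chamber Warm-up ends → Chamber Warm-up and Chamber Rehearsal overlap.
Full Block starts before Chamber Warm-up ends → Chamber Warm-up and Full Block overlap.
Full Overdub starts after Chamber Warm-up ends.
Full Block starts before Chamber Rehearsal ends → Chamber Rehearsal and Full Block overlap.
Full Overdub starts after Chamber Rehearsal ends.
Full Overdub starts after Full Block ends.

Chamber Rehearsal & Chamber Warm-up, Chamber Rehearsal & Full Block, Chamber Rehearsal & Percussion Mixing, Chamber Soundcheck & Percussion Mixing, Chamber Warm-up & Full Block, Chamber Warm-up & Percussion Mixing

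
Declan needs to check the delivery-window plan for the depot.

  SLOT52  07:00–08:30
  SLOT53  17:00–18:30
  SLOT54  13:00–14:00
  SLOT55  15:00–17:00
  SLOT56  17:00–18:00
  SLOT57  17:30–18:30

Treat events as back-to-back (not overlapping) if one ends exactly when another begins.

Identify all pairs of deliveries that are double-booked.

Two intervals overlap when each starts before the other ends.
Sorted by start: SLOT52, SLOT54, SLOT55, SLOT53, SLOT56, SLOT57.
SLOT54 starts after SLOT52 ends; SLOT52 is clear from here.
SLOT55 starts after SLOT54 ends; SLOT54 is clear from here.
SLOT53 starts exactly when SLOT55 ends (back-to-back, no overlap); SLOT55 is clear from here.
SLOT56 starts before SLOT53 ends → SLOT53 and SLOT56 overlap.
SLOT57 starts before SLOT53 ends → SLOT53 and SLOT57 overlap.
SLOT57 starts before SLOT56 ends → SLOT56 and SLOT57 overlap.

SLOT53 & SLOT56, SLOT53 & SLOT57, SLOT56 & SLOT57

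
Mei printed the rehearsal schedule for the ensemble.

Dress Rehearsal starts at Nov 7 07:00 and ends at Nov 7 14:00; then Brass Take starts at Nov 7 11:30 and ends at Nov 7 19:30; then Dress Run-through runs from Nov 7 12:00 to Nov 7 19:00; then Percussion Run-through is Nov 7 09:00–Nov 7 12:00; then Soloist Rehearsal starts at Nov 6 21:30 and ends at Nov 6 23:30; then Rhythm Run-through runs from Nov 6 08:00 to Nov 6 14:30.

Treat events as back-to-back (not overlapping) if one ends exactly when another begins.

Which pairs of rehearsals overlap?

Check each pair: they overlap iff neither finishes before the other starts.
Sorted by start: Rhythm Run-through, Soloist Rehearsal, Dress Rehearsal, Percussion Run-through, Brass Take, Dress Run-through.
Soloist Rehearsal starts after Rhythm Run-through ends — done with Rhythm Run-through.
Dress Rehearsal starts after Soloist Rehearsal ends — done with Soloist Rehearsal.
Percussion Run-through starts before Dress Rehearsal ends → Dress Rehearsal and Percussion Run-through overlap.
Brass Take starts before Dress Rehearsal ends → Dress Rehearsal and Brass Take overlap.
Dress Run-through starts before Dress Rehearsal ends → Dress Rehearsal and Dress Run-through overlap.
Brass Take starts before Percussion Run-through ends → Percussion Run-through and Brass Take overlap.
Dress Run-through starts exactly when Percussion Run-through ends (back-to-back, no overlap).
Dress Run-through starts before Brass Take ends → Brass Take and Dress Run-through overlap.

Brass Take & Dress Rehearsal, Brass Take & Dress Run-through, Brass Take & Percussion Run-through, Dress Rehearsal & Dress Run-through, Dress Rehearsal & Percussion Run-through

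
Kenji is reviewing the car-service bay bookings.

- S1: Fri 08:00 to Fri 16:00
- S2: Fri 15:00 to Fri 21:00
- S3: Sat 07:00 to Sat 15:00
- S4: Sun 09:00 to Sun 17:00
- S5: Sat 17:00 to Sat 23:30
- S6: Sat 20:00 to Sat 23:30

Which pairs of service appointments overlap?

S1 & S2, S5 & S6

Check each pair: they overlap iff neither finishes before the other starts.
Sorted by start: S1, S2, S3, S5, S6, S4.
S2 starts before S1 ends → S1 and S2 overlap.
S3 starts after S1 ends, so S1 has no further overlaps.
S3 starts after S2 ends, so S2 has no further overlaps.
S5 starts after S3 ends, so S3 has no further overlaps.
S6 starts before S5 ends → S5 and S6 overlap.
S4 starts after S5 ends.
S4 starts after S6 ends.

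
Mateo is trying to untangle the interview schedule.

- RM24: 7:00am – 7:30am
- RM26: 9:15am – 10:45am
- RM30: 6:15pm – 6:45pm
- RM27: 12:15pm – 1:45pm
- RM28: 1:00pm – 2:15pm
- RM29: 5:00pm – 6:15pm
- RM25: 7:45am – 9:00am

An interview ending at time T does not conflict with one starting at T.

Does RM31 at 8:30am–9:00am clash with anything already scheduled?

RM24: ends 7:30am at or before RM31 starts 8:30am → clear.
RM25: starts 7:45am before RM31 ends 9:00am, and ends 9:00am after RM31 starts 8:30am → overlap.
RM26: starts 9:15am at or after RM31 ends 9:00am → clear.
RM27: starts 12:15pm at or after RM31 ends 9:00am → clear.
RM28: starts 1:00pm at or after RM31 ends 9:00am → clear.
RM29: starts 5:00pm at or after RM31 ends 9:00am → clear.
RM30: starts 6:15pm at or after RM31 ends 9:00am → clear.
RM31 overlaps RM25.

Yes — it overlaps RM25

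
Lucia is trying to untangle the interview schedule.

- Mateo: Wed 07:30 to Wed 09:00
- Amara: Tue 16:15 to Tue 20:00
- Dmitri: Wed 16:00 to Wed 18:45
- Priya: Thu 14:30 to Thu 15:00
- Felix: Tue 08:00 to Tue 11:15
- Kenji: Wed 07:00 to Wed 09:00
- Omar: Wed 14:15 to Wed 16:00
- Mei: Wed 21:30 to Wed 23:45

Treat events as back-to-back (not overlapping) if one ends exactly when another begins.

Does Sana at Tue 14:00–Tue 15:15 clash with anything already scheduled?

Felix: ends Tue 11:15 at or before Sana starts Tue 14:00 → clear.
Amara: starts Tue 16:15 at or after Sana ends Tue 15:15 → clear.
Kenji: starts Wed 07:00 at or after Sana ends Tue 15:15 → clear.
Mateo: starts Wed 07:30 at or after Sana ends Tue 15:15 → clear.
Omar: starts Wed 14:15 at or after Sana ends Tue 15:15 → clear.
Dmitri: starts Wed 16:00 at or after Sana ends Tue 15:15 → clear.
Mei: starts Wed 21:30 at or after Sana ends Tue 15:15 → clear.
Priya: starts Thu 14:30 at or after Sana ends Tue 15:15 → clear.

No — it doesn't clash with anything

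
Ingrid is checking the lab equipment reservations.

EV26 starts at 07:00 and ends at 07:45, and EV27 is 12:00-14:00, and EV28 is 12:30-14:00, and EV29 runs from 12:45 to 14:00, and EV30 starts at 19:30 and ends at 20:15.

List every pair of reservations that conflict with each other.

EV27 & EV28, EV27 & EV29, EV28 & EV29

Sorted by start: EV26, EV27, EV28, EV29, EV30.
EV27 starts after EV26 ends; EV26 is clear from here.
EV28 starts before EV27 ends → EV27 and EV28 overlap.
EV29 starts before EV27 ends → EV27 and EV29 overlap.
EV30 starts after EV27 ends.
EV29 starts before EV28 ends → EV28 and EV29 overlap.
EV30 starts after EV28 ends.
EV30 starts after EV29 ends.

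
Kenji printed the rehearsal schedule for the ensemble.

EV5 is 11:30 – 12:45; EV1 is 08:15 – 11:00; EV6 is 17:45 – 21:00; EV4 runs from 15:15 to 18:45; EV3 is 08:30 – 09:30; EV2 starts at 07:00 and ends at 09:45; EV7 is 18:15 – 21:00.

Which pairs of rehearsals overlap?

Sorted by start: EV2, EV1, EV3, EV5, EV4, EV6, EV7.
EV1 starts before EV2 ends → EV2 and EV1 overlap.
EV3 starts before EV2 ends → EV2 and EV3 overlap.
EV5 starts after EV2 ends — done with EV2.
EV3 starts before EV1 ends → EV1 and EV3 overlap.
EV5 starts after EV1 ends — done with EV1.
EV5 starts after EV3 ends — done with EV3.
EV4 starts after EV5 ends — done with EV5.
EV6 starts before EV4 ends → EV4 and EV6 overlap.
EV7 starts before EV4 ends → EV4 and EV7 overlap.
EV7 starts before EV6 ends → EV6 and EV7 overlap.

EV1 & EV2, EV1 & EV3, EV2 & EV3, EV4 & EV6, EV4 & EV7, EV6 & EV7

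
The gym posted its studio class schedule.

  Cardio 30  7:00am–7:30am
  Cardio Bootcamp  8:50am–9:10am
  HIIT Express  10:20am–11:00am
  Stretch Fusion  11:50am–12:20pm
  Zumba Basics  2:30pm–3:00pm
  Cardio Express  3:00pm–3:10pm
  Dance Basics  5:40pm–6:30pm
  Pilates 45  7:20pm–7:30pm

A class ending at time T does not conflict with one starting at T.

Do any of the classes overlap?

No

Two intervals overlap when each starts before the other ends.
Sorted by start: Cardio 30, Cardio Bootcamp, HIIT Express, Stretch Fusion, Zumba Basics, Cardio Express, Dance Basics, Pilates 45.
Cardio Bootcamp starts after Cardio 30 ends, so Cardio 30 has no further overlaps.
HIIT Express starts after Cardio Bootcamp ends, so Cardio Bootcamp has no further overlaps.
Stretch Fusion starts after HIIT Express ends, so HIIT Express has no further overlaps.
Zumba Basics starts after Stretch Fusion ends, so Stretch Fusion has no further overlaps.
Cardio Express starts exactly when Zumba Basics ends (back-to-back, no overlap), so Zumba Basics has no further overlaps.
Dance Basics starts after Cardio Express ends, so Cardio Express has no further overlaps.
Pilates 45 starts after Dance Basics ends.
Every pair is clear; the schedule has no overlaps.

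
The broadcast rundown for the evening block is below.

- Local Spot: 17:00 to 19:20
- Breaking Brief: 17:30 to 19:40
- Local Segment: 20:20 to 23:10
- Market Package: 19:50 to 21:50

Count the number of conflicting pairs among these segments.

2

Sorted by start: Local Spot, Breaking Brief, Market Package, Local Segment.
Breaking Brief starts before Local Spot ends → Local Spot and Breaking Brief overlap.
Market Package starts after Local Spot ends; Local Spot is clear from here.
Market Package starts after Breaking Brief ends; Breaking Brief is clear from here.
Local Segment starts before Market Package ends → Market Package and Local Segment overlap.
Overlapping pairs: Breaking Brief & Local Spot, Local Segment & Market Package — 2 in total.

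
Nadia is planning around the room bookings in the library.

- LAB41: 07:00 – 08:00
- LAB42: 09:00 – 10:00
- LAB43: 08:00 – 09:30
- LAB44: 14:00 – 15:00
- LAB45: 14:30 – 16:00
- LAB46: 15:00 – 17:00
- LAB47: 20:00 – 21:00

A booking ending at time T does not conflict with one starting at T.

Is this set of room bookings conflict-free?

Check each pair: they overlap iff neither finishes before the other starts.
Sorted by start: LAB41, LAB43, LAB42, LAB44, LAB45, LAB46, LAB47.
LAB43 starts exactly when LAB41 ends (back-to-back, no overlap), so LAB41 has no further overlaps.
LAB42 starts before LAB43 ends → LAB43 and LAB42 overlap.
That's a conflict, so the schedule is not conflict-free.

No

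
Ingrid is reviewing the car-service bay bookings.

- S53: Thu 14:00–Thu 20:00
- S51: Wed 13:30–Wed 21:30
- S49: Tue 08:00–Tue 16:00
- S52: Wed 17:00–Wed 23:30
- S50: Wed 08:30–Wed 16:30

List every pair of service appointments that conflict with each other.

Two intervals overlap when each starts before the other ends.
Sorted by start: S49, S50, S51, S52, S53.
S50 starts after S49 ends; S49 is clear from here.
S51 starts before S50 ends → S50 and S51 overlap.
S52 starts after S50 ends; S50 is clear from here.
S52 starts before S51 ends → S51 and S52 overlap.
S53 starts after S51 ends.
S53 starts after S52 ends.

S50 & S51, S51 & S52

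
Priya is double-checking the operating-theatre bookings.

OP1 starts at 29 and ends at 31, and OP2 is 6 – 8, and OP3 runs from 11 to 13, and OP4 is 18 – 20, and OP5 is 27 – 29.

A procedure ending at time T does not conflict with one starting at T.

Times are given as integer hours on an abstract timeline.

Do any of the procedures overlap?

No

Two intervals overlap when each starts before the other ends.
Sorted by start: OP2, OP3, OP4, OP5, OP1.
OP3 starts after OP2 ends, so nothing later overlaps OP2 either.
OP4 starts after OP3 ends, so nothing later overlaps OP3 either.
OP5 starts after OP4 ends, so nothing later overlaps OP4 either.
OP1 starts exactly when OP5 ends (back-to-back, no overlap).
Every pair is clear; the schedule has no overlaps.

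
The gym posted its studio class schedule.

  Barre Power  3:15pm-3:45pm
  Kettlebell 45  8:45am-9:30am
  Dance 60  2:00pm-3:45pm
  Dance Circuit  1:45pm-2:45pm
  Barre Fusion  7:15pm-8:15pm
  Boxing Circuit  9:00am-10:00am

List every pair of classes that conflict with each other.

Two intervals overlap when each starts before the other ends.
Sorted by start: Kettlebell 45, Boxing Circuit, Dance Circuit, Dance 60, Barre Power, Barre Fusion.
Boxing Circuit starts before Kettlebell 45 ends → Kettlebell 45 and Boxing Circuit overlap.
Dance Circuit starts after Kettlebell 45 ends — done with Kettlebell 45.
Dance Circuit starts after Boxing Circuit ends — done with Boxing Circuit.
Dance 60 starts before Dance Circuit ends → Dance Circuit and Dance 60 overlap.
Barre Power starts after Dance Circuit ends — done with Dance Circuit.
Barre Power starts before Dance 60 ends → Dance 60 and Barre Power overlap.
Barre Fusion starts after Dance 60 ends.
Barre Fusion starts after Barre Power ends.

Barre Power & Dance 60, Boxing Circuit & Kettlebell 45, Dance 60 & Dance Circuit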